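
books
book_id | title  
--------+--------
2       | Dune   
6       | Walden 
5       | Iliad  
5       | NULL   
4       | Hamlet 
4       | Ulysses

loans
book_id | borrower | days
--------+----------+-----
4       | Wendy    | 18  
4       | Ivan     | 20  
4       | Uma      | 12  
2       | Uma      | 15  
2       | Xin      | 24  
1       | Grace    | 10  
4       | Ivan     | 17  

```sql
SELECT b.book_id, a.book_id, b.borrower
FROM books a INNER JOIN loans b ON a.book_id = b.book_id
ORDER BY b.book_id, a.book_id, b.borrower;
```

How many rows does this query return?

INNER JOIN keeps only pairs where the ON condition holds.
Matching on a.book_id = b.book_id.
- a (book_id=2) pairs with 2 row(s) of b.
- a (book_id=6) has no partner → excluded.
- a (book_id=5) has no partner → excluded.
- a (book_id=5) has no partner → excluded.
- a (book_id=4) pairs with 4 row(s) of b.
- a (book_id=4) pairs with 4 row(s) of b.
Total: 10 rows.

10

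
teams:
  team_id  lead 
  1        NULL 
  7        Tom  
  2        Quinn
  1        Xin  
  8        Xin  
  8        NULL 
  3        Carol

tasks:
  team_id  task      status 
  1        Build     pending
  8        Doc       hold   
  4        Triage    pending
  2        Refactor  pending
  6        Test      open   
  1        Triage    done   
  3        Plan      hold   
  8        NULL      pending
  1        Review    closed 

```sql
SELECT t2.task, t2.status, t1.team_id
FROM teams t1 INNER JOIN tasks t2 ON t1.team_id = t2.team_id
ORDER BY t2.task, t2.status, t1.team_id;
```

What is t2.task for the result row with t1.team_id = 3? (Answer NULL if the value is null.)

Plan

INNER JOIN keeps only pairs where the ON condition holds.
Matching on t1.team_id = t2.team_id.
Matched pairs: 12.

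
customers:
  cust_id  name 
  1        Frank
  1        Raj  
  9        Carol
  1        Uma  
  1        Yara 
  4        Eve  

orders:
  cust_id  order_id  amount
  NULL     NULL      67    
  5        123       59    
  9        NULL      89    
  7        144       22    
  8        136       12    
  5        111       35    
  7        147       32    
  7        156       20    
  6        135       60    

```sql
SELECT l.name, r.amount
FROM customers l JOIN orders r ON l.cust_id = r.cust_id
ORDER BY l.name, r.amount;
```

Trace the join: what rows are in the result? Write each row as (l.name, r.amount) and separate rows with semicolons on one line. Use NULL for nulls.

(Carol, 89)

INNER JOIN keeps only pairs where the ON condition holds.
Matching on l.cust_id = r.cust_id. A NULL in a compared column never satisfies the condition.
Matched pairs: 1.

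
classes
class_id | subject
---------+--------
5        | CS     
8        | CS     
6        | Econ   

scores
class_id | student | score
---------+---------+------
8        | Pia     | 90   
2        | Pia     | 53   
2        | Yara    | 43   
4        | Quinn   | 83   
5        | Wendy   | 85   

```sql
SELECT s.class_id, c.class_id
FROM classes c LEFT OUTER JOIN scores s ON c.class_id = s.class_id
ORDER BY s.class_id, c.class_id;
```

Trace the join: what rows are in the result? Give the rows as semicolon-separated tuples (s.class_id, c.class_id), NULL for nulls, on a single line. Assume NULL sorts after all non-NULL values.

(5, 5); (8, 8); (NULL, 6)

LEFT JOIN keeps every row from `classes`; unmatched rows get NULL for `scores`'s columns.
Matching on c.class_id = s.class_id.
Matched pairs: 2; unmatched c rows kept: 1.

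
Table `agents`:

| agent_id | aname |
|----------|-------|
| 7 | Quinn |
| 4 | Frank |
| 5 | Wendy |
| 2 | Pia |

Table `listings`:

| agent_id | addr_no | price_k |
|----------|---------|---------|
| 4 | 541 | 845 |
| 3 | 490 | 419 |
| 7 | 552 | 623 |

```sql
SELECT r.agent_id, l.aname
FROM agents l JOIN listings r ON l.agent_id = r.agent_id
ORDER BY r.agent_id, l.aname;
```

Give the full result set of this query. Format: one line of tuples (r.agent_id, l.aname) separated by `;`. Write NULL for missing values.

INNER JOIN keeps only pairs where the ON condition holds.
Matching on l.agent_id = r.agent_id.
- l row (agent_id=7): matches 1 r row(s) → 1 output row(s).
- l row (agent_id=4): matches 1 r row(s) → 1 output row(s).
- l row (agent_id=5): no match → dropped.
- l row (agent_id=2): no match → dropped.
After projecting and ordering:
r.agent_id | l.aname
4 | Frank
7 | Quinn

(4, Frank); (7, Quinn)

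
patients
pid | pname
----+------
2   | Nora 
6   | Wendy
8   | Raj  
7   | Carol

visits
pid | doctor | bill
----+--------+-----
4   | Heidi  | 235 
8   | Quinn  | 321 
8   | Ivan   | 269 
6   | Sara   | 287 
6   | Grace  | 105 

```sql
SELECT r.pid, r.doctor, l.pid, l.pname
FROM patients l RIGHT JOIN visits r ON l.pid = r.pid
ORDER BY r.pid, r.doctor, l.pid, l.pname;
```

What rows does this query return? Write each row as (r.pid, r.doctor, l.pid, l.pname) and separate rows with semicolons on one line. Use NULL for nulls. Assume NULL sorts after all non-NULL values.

RIGHT JOIN keeps every row from `visits`; unmatched rows get NULL for `patients`'s columns.
Matching on l.pid = r.pid.
Matched pairs: 4; unmatched r rows kept: 1.

(4, Heidi, NULL, NULL); (6, Grace, 6, Wendy); (6, Sara, 6, Wendy); (8, Ivan, 8, Raj); (8, Quinn, 8, Raj)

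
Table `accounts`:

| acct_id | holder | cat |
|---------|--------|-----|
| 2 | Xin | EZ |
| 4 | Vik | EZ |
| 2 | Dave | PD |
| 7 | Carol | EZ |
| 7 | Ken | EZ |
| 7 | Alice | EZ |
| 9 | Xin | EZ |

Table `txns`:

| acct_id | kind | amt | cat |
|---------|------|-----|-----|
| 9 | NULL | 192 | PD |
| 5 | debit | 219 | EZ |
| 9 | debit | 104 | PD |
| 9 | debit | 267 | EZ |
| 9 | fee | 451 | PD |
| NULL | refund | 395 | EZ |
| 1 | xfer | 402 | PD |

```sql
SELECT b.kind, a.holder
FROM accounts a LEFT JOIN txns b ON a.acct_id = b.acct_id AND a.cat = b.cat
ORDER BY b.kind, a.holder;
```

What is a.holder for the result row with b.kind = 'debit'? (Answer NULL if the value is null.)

LEFT JOIN keeps every row from `accounts`; unmatched rows get NULL for `txns`'s columns.
Matching on a.acct_id = b.acct_id AND a.cat = b.cat. A NULL in a compared column never satisfies the condition.
- acct_id=2, cat=EZ: no b row matches, row kept with b columns NULL.
- acct_id=4, cat=EZ: no b row matches, row kept with b columns NULL.
- acct_id=2, cat=PD: no b row matches, row kept with b columns NULL.
- acct_id=7, cat=EZ: no b row matches, row kept with b columns NULL.
- acct_id=7, cat=EZ: no b row matches, row kept with b columns NULL.
- acct_id=7, cat=EZ: no b row matches, row kept with b columns NULL.
- acct_id=9, cat=EZ: 1 matching b row(s), so 1 row(s) emitted.

Xin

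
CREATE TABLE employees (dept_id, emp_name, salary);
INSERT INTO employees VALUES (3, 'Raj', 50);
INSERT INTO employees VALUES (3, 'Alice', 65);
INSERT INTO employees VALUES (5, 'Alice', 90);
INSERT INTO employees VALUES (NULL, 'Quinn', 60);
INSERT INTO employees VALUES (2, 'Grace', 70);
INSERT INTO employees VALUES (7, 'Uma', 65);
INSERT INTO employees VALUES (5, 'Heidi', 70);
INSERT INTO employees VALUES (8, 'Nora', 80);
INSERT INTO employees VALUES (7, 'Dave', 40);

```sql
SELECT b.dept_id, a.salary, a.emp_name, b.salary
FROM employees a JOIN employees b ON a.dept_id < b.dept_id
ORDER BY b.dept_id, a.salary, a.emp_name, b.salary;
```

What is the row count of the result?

25

INNER JOIN keeps only pairs where the ON condition holds.
Matching on a.dept_id < b.dept_id. A NULL in a compared column never satisfies the condition.
Matched pairs: 25.
Total: 25 rows.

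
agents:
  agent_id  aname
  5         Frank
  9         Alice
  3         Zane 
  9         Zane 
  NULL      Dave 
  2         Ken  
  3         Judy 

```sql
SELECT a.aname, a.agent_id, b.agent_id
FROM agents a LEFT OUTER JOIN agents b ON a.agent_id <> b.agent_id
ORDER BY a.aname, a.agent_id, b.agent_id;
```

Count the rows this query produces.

27

LEFT JOIN keeps every row from `agents a`; unmatched rows get NULL for `agents b`'s columns.
Matching on a.agent_id <> b.agent_id. A NULL in a compared column never satisfies the condition.
Matched pairs: 26; unmatched a rows kept: 1.
Total: 26 matched + 1 padded = 27 rows.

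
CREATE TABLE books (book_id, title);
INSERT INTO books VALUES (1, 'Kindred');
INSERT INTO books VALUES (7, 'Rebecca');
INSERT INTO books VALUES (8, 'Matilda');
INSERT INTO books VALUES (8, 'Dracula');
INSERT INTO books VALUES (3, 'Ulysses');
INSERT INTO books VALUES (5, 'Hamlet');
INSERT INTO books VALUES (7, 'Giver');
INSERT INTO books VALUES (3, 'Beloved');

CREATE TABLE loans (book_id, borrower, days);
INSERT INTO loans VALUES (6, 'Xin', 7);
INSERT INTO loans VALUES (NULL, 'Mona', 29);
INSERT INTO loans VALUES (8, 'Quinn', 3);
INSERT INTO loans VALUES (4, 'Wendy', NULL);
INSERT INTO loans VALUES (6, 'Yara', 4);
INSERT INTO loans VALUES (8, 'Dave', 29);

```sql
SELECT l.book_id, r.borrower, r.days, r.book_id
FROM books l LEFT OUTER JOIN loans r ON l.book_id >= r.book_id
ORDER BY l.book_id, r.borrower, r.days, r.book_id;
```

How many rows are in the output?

20

LEFT JOIN keeps every row from `books`; unmatched rows get NULL for `loans`'s columns.
Matching on l.book_id >= r.book_id. A NULL in a compared column never satisfies the condition.
- l[0] book_id=1 → no match; kept with NULLs on the r side.
- l[1] book_id=7 → 3 match(es) in r → 3 row(s).
- l[2] book_id=8 → 5 match(es) in r → 5 row(s).
- l[3] book_id=8 → 5 match(es) in r → 5 row(s).
- l[4] book_id=3 → no match; kept with NULLs on the r side.
- l[5] book_id=5 → 1 match(es) in r → 1 row(s).
- l[6] book_id=7 → 3 match(es) in r → 3 row(s).
- l[7] book_id=3 → no match; kept with NULLs on the r side.
Total: 17 matched + 3 padded = 20 rows.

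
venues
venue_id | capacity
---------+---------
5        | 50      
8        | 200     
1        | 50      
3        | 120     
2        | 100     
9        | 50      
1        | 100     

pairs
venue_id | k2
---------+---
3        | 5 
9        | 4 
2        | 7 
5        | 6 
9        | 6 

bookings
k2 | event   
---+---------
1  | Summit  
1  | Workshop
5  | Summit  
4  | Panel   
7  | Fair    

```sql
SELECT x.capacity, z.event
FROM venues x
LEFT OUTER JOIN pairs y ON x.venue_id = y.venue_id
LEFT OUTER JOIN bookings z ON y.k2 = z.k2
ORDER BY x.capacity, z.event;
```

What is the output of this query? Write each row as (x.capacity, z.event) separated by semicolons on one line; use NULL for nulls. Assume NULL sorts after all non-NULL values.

(50, Panel); (50, NULL); (50, NULL); (50, NULL); (100, Fair); (100, NULL); (120, Summit); (200, NULL)

Evaluate left to right. First `venues x LEFT JOIN pairs y` on venue_id: 8 row(s).
Then LEFT JOIN `bookings z` on k2: each of those 8 rows is kept; rows whose y.k2 has no match in z get NULL for z's columns.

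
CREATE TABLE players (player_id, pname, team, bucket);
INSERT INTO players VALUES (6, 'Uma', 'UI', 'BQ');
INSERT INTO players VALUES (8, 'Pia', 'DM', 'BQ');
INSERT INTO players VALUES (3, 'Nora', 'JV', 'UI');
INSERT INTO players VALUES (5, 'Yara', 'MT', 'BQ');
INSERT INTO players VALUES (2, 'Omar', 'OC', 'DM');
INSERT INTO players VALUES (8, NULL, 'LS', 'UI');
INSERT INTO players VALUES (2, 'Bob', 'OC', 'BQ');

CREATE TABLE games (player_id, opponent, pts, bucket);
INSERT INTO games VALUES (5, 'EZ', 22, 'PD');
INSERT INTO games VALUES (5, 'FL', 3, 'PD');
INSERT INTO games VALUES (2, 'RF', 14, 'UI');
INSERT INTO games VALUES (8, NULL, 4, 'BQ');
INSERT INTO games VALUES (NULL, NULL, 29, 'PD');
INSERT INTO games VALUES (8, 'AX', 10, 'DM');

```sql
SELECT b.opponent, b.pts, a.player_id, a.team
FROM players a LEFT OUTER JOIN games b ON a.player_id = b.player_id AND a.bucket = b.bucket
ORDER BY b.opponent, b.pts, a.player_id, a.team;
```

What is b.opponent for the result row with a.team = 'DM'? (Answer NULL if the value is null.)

LEFT JOIN keeps every row from `players`; unmatched rows get NULL for `games`'s columns.
Matching on a.player_id = b.player_id AND a.bucket = b.bucket. A NULL in a compared column never satisfies the condition.
Matched pairs: 1; unmatched a rows kept: 6.

NULL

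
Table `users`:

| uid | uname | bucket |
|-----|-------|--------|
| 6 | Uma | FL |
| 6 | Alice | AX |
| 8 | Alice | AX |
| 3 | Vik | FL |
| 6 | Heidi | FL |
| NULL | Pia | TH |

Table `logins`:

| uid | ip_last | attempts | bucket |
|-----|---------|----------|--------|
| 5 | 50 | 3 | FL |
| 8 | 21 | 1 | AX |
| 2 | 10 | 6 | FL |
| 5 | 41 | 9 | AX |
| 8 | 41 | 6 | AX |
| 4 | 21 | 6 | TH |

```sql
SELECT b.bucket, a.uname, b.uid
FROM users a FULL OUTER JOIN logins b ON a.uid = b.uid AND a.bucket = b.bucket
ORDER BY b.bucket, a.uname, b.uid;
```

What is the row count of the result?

11

FULL OUTER JOIN keeps every row from both sides; unmatched rows get NULL for the other side's columns.
Matching on a.uid = b.uid AND a.bucket = b.bucket. A NULL in a compared column never satisfies the condition.
- a[0] uid=6, bucket=FL → no match; kept with NULLs on the b side.
- a[1] uid=6, bucket=AX → no match; kept with NULLs on the b side.
- a[2] uid=8, bucket=AX → 2 match(es) in b → 2 row(s).
- a[3] uid=3, bucket=FL → no match; kept with NULLs on the b side.
- a[4] uid=6, bucket=FL → no match; kept with NULLs on the b side.
- a[5] uid=NULL, bucket=TH → no match; kept with NULLs on the b side.
- 4 b row(s) had no a match → kept, a columns NULL.
Total: 2 matched + 9 padded = 11 rows.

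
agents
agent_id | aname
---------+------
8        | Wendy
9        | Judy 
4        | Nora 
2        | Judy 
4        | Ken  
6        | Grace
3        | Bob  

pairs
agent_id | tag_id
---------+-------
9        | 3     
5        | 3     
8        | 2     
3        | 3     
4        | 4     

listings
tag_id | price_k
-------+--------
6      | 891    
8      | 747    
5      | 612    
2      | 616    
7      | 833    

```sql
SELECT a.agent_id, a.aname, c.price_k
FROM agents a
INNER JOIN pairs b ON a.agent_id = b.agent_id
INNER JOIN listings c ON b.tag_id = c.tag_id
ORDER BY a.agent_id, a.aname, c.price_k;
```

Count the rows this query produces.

1

Joins associate left-to-right: agents INNER JOIN pairs on agent_id gives 5 intermediate row(s).
Then INNER JOIN `listings c` on tag_id: keep only rows whose b.tag_id appears in c.
Result: 1 row(s).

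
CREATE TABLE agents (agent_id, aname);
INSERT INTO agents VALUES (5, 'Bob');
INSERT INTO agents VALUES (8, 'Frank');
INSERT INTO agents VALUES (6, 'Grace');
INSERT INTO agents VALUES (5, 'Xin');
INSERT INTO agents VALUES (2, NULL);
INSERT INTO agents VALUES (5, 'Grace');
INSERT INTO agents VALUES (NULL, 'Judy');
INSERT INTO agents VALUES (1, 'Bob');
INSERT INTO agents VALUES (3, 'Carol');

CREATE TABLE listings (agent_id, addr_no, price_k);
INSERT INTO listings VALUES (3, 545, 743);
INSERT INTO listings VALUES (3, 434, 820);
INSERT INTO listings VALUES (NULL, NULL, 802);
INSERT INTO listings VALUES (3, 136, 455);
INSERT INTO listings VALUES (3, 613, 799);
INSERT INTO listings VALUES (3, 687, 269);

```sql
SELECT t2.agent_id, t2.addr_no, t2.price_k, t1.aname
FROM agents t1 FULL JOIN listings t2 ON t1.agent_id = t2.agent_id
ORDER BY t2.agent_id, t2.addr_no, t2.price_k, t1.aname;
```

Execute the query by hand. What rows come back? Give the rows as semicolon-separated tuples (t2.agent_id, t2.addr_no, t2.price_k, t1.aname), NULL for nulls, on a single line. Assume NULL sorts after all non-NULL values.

FULL OUTER JOIN keeps every row from both sides; unmatched rows get NULL for the other side's columns.
Matching on t1.agent_id = t2.agent_id. A NULL in a compared column never satisfies the condition.
- t1 row (agent_id=5): no match → kept, t2 columns NULL.
- t1 row (agent_id=8): no match → kept, t2 columns NULL.
- t1 row (agent_id=6): no match → kept, t2 columns NULL.
- t1 row (agent_id=5): no match → kept, t2 columns NULL.
- t1 row (agent_id=2): no match → kept, t2 columns NULL.
- t1 row (agent_id=5): no match → kept, t2 columns NULL.
- t1 row (agent_id=NULL): no match → kept, t2 columns NULL.
- t1 row (agent_id=1): no match → kept, t2 columns NULL.
- t1 row (agent_id=3): matches 5 t2 row(s) → 5 output row(s).
- plus 1 unmatched t2 row(s), each kept with NULL t1 columns.

(3, 136, 455, Carol); (3, 434, 820, Carol); (3, 545, 743, Carol); (3, 613, 799, Carol); (3, 687, 269, Carol); (NULL, NULL, 802, NULL); (NULL, NULL, NULL, Bob); (NULL, NULL, NULL, Bob); (NULL, NULL, NULL, Frank); (NULL, NULL, NULL, Grace); (NULL, NULL, NULL, Grace); (NULL, NULL, NULL, Judy); (NULL, NULL, NULL, Xin); (NULL, NULL, NULL, NULL)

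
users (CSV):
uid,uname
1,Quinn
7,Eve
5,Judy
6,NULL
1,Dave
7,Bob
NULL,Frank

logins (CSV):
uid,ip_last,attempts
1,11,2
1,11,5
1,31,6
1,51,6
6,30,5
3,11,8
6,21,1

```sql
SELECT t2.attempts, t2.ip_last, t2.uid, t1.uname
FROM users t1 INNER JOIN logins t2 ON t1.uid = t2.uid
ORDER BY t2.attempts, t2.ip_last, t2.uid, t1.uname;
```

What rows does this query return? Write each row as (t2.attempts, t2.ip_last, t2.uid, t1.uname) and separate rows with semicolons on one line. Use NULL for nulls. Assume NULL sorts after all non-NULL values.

(1, 21, 6, NULL); (2, 11, 1, Dave); (2, 11, 1, Quinn); (5, 11, 1, Dave); (5, 11, 1, Quinn); (5, 30, 6, NULL); (6, 31, 1, Dave); (6, 31, 1, Quinn); (6, 51, 1, Dave); (6, 51, 1, Quinn)

INNER JOIN keeps only pairs where the ON condition holds.
Matching on t1.uid = t2.uid. A NULL in a compared column never satisfies the condition.
- t1[0] uid=1 → 4 match(es) in t2 → 4 row(s).
- t1[1] uid=7 → no match; dropped.
- t1[2] uid=5 → no match; dropped.
- t1[3] uid=6 → 2 match(es) in t2 → 2 row(s).
- t1[4] uid=1 → 4 match(es) in t2 → 4 row(s).
- t1[5] uid=7 → no match; dropped.
- t1[6] uid=NULL → no match; dropped.
After projecting and ordering:
t2.attempts | t2.ip_last | t2.uid | t1.uname
1 | 21 | 6 | NULL
2 | 11 | 1 | Dave
2 | 11 | 1 | Quinn
5 | 11 | 1 | Dave
5 | 11 | 1 | Quinn
5 | 30 | 6 | NULL
6 | 31 | 1 | Dave
6 | 31 | 1 | Quinn
6 | 51 | 1 | Dave
6 | 51 | 1 | Quinn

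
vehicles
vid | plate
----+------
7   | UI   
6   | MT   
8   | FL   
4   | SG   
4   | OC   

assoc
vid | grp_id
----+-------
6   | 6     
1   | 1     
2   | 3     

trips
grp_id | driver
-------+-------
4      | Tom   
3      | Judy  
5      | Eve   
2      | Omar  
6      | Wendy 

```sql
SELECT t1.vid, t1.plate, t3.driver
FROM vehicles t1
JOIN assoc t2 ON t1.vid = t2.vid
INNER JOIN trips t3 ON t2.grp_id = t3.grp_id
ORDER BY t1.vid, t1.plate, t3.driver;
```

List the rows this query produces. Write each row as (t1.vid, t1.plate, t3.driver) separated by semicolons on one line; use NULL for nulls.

(6, MT, Wendy)

Evaluate left to right. First `vehicles t1 INNER JOIN assoc t2` on vid: 1 row(s).
Then INNER JOIN `trips t3` on grp_id: keep only rows whose t2.grp_id appears in t3.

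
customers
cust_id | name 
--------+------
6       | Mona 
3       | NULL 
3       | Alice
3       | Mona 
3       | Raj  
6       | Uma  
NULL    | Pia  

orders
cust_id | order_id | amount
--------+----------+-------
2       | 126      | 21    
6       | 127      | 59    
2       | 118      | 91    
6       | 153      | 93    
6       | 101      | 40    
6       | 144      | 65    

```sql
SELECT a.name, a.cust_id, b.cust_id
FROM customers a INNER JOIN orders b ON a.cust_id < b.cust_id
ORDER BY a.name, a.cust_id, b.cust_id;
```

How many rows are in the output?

16

INNER JOIN keeps only pairs where the ON condition holds.
Matching on a.cust_id < b.cust_id. A NULL in a compared column never satisfies the condition.
Matched pairs: 16.
Total: 16 rows.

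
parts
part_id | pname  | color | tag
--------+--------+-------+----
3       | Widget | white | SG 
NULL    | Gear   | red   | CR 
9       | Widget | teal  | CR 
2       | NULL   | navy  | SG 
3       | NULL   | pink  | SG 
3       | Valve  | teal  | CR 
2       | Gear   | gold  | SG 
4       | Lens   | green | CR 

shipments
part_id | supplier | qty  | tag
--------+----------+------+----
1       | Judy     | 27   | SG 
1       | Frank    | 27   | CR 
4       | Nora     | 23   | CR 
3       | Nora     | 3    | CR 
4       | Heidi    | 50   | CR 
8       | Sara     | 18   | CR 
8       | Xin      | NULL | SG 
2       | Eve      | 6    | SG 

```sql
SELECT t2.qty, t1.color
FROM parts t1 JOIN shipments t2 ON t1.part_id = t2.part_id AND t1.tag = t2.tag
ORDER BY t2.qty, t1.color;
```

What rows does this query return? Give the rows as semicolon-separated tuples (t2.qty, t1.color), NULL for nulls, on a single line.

INNER JOIN keeps only pairs where the ON condition holds.
Matching on t1.part_id = t2.part_id AND t1.tag = t2.tag. A NULL in a compared column never satisfies the condition.
- t1 (part_id=3, tag=SG) has no partner → excluded.
- t1 (part_id=NULL, tag=CR) has no partner → excluded.
- t1 (part_id=9, tag=CR) has no partner → excluded.
- t1 (part_id=2, tag=SG) pairs with 1 row(s) of t2.
- t1 (part_id=3, tag=SG) has no partner → excluded.
- t1 (part_id=3, tag=CR) pairs with 1 row(s) of t2.
- t1 (part_id=2, tag=SG) pairs with 1 row(s) of t2.
- t1 (part_id=4, tag=CR) pairs with 2 row(s) of t2.
After projecting and ordering:
t2.qty | t1.color
3 | teal
6 | gold
6 | navy
23 | green
50 | green

(3, teal); (6, gold); (6, navy); (23, green); (50, green)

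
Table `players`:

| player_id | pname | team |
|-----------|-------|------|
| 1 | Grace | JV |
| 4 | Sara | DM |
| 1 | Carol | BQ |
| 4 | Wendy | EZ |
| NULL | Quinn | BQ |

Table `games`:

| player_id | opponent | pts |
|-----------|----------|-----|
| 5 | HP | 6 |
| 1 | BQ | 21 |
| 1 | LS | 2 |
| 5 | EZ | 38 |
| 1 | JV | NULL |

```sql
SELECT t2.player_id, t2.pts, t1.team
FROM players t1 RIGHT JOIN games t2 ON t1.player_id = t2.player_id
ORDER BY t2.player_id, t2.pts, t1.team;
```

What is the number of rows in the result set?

RIGHT JOIN keeps every row from `games`; unmatched rows get NULL for `players`'s columns.
Matching on t1.player_id = t2.player_id. A NULL in a compared column never satisfies the condition.
- t1 (player_id=1) pairs with 3 row(s) of t2.
- t1 (player_id=4) has no partner in t2.
- t1 (player_id=1) pairs with 3 row(s) of t2.
- t1 (player_id=4) has no partner in t2.
- t1 (player_id=NULL) has no partner in t2.
- 2 row(s) from t2 found no t1 partner → padded with NULL.
Total: 6 matched + 2 padded = 8 rows.

8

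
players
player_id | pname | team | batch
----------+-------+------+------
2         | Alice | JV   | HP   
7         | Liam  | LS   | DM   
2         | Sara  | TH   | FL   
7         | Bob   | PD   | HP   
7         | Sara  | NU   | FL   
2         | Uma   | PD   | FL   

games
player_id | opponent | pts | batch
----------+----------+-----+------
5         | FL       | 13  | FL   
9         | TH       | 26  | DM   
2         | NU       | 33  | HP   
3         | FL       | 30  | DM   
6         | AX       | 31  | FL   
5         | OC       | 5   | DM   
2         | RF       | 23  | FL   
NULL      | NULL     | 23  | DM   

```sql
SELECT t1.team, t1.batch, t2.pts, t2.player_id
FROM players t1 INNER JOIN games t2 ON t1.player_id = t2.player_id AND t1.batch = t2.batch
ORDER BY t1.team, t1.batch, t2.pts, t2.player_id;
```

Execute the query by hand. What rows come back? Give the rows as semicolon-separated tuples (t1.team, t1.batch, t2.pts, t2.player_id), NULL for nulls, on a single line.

INNER JOIN keeps only pairs where the ON condition holds.
Matching on t1.player_id = t2.player_id AND t1.batch = t2.batch. A NULL in a compared column never satisfies the condition.
Matched pairs: 3.

(JV, HP, 33, 2); (PD, FL, 23, 2); (TH, FL, 23, 2)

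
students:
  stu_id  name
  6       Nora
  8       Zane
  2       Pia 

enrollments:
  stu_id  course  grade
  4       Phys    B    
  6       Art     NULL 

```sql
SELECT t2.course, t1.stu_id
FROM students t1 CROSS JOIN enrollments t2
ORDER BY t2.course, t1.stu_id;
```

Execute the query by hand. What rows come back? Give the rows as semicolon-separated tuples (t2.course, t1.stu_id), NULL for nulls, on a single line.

CROSS JOIN pairs every row of `students` with every row of `enrollments`: 3 × 2 = 6 rows.
After projecting and ordering:
t2.course | t1.stu_id
Art | 2
Art | 6
Art | 8
Phys | 2
Phys | 6
Phys | 8

(Art, 2); (Art, 6); (Art, 8); (Phys, 2); (Phys, 6); (Phys, 8)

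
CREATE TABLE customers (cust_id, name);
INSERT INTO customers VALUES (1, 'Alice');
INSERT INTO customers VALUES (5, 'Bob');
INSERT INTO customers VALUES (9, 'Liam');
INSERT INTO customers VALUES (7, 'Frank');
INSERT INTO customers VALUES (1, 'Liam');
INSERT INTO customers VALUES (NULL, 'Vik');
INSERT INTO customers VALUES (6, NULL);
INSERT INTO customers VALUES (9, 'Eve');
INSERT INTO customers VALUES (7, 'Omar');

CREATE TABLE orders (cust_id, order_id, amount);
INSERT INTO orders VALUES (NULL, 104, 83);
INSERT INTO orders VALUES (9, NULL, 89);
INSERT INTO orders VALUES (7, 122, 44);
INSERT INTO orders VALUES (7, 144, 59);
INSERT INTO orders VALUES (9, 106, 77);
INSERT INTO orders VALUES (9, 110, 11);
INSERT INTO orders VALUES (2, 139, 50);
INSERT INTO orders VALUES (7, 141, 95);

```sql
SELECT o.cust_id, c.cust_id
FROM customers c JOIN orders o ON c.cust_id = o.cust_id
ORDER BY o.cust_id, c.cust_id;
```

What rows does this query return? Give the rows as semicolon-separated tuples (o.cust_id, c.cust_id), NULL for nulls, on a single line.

INNER JOIN keeps only pairs where the ON condition holds.
Matching on c.cust_id = o.cust_id. A NULL in a compared column never satisfies the condition.
- c row (cust_id=1): no match → dropped.
- c row (cust_id=5): no match → dropped.
- c row (cust_id=9): matches 3 o row(s) → 3 output row(s).
- c row (cust_id=7): matches 3 o row(s) → 3 output row(s).
- c row (cust_id=1): no match → dropped.
- c row (cust_id=NULL): no match → dropped.
- c row (cust_id=6): no match → dropped.
- c row (cust_id=9): matches 3 o row(s) → 3 output row(s).
- c row (cust_id=7): matches 3 o row(s) → 3 output row(s).

(7, 7); (7, 7); (7, 7); (7, 7); (7, 7); (7, 7); (9, 9); (9, 9); (9, 9); (9, 9); (9, 9); (9, 9)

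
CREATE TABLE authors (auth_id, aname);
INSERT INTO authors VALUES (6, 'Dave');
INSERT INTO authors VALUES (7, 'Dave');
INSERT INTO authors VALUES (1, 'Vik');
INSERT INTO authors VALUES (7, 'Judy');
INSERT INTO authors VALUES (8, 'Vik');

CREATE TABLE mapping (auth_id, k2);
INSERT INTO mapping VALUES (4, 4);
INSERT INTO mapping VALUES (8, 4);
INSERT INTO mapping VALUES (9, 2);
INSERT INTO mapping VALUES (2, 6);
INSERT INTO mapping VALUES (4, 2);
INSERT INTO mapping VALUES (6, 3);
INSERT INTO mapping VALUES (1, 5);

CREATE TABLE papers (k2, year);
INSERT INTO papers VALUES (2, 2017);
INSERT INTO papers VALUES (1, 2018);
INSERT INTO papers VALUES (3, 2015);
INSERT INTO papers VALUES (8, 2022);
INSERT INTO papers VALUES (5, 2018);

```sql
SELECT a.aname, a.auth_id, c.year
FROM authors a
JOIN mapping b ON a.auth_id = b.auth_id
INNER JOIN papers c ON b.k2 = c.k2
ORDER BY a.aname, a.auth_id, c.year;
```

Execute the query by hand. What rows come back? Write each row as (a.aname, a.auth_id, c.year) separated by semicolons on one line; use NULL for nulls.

(Dave, 6, 2015); (Vik, 1, 2018)

Step 1 — a INNER JOIN b on auth_id → 3 row(s).
Then INNER JOIN `papers c` on k2: keep only rows whose b.k2 appears in c.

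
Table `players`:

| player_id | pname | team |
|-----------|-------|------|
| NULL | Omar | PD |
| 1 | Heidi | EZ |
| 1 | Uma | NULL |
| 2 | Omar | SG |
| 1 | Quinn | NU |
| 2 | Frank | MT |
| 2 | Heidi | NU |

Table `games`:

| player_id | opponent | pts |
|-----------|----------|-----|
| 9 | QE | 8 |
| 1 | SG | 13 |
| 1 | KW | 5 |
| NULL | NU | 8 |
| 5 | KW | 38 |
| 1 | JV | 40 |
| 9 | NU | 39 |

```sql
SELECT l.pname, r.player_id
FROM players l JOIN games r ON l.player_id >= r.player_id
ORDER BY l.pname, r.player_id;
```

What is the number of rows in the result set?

18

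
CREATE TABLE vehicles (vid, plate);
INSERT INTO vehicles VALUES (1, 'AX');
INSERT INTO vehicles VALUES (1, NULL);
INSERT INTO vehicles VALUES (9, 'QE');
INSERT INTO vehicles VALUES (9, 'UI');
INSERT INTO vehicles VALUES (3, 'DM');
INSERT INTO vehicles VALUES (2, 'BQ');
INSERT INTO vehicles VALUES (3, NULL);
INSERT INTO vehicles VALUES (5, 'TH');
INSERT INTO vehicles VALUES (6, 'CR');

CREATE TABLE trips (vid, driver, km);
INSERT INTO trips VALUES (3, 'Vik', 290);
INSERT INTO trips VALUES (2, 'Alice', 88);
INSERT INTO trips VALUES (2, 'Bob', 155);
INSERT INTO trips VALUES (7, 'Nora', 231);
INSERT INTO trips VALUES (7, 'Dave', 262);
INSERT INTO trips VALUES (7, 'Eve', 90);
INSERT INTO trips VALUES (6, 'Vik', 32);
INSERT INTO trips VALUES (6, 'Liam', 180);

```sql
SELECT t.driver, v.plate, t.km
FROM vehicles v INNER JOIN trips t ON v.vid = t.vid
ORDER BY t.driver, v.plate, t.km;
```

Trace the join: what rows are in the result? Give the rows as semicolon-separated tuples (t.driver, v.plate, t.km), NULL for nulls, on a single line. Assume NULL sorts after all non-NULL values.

INNER JOIN keeps only pairs where the ON condition holds.
Matching on v.vid = t.vid.
Matched pairs: 6.

(Alice, BQ, 88); (Bob, BQ, 155); (Liam, CR, 180); (Vik, CR, 32); (Vik, DM, 290); (Vik, NULL, 290)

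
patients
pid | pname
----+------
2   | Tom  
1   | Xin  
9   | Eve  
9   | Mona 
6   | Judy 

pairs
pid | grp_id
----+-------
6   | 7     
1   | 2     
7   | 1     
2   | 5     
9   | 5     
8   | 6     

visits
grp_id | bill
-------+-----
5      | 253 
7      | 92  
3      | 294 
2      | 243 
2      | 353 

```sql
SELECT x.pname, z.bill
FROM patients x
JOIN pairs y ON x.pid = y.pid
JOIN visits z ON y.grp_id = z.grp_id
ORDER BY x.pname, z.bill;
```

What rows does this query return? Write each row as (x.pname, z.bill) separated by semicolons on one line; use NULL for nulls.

(Eve, 253); (Judy, 92); (Mona, 253); (Tom, 253); (Xin, 243); (Xin, 353)

Joins associate left-to-right: patients INNER JOIN pairs on pid gives 5 intermediate row(s).
Then INNER JOIN `visits z` on grp_id: keep only rows whose y.grp_id appears in z.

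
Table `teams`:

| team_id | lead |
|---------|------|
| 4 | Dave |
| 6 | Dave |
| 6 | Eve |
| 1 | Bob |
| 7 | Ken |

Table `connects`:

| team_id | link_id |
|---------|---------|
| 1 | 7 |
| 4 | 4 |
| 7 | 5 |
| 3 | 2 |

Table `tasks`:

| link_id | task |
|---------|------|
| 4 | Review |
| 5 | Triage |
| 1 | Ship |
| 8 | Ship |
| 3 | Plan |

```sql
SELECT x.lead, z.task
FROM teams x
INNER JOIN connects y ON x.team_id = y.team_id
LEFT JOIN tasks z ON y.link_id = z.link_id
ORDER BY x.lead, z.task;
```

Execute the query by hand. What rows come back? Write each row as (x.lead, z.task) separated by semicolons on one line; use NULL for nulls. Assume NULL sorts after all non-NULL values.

Evaluate left to right. First `teams x INNER JOIN connects y` on team_id: 3 row(s).
Then LEFT JOIN `tasks z` on link_id: each of those 3 rows is kept; rows whose y.link_id has no match in z get NULL for z's columns.

(Bob, NULL); (Dave, Review); (Ken, Triage)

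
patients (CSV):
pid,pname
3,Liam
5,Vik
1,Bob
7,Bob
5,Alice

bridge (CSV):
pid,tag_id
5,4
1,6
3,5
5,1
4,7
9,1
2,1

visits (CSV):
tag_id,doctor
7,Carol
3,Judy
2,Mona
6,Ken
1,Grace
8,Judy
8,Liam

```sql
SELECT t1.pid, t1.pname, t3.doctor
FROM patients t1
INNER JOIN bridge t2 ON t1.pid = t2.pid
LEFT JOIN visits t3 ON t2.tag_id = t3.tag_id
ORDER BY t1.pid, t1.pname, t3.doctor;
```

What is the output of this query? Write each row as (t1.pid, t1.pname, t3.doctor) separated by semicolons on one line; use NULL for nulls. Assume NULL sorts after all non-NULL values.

(1, Bob, Ken); (3, Liam, NULL); (5, Alice, Grace); (5, Alice, NULL); (5, Vik, Grace); (5, Vik, NULL)

Evaluate left to right. First `patients t1 INNER JOIN bridge t2` on pid: 6 row(s).
Then LEFT JOIN `visits t3` on tag_id: each of those 6 rows is kept; rows whose t2.tag_id has no match in t3 get NULL for t3's columns.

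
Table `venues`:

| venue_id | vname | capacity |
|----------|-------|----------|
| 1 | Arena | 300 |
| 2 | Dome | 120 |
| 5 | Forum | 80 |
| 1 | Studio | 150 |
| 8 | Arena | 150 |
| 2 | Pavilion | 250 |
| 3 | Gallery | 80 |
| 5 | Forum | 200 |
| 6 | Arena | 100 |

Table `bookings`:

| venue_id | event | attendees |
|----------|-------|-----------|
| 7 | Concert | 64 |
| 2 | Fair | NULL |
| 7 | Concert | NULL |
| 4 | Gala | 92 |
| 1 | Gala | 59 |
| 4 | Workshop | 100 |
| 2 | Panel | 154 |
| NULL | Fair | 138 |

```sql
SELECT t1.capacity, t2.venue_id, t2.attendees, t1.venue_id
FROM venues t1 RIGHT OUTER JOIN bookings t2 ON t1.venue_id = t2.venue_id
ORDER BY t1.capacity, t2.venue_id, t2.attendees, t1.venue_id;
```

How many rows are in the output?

RIGHT JOIN keeps every row from `bookings`; unmatched rows get NULL for `venues`'s columns.
Matching on t1.venue_id = t2.venue_id. A NULL in a compared column never satisfies the condition.
Matched pairs: 6; unmatched t2 rows kept: 5.
Total: 6 matched + 5 padded = 11 rows.

11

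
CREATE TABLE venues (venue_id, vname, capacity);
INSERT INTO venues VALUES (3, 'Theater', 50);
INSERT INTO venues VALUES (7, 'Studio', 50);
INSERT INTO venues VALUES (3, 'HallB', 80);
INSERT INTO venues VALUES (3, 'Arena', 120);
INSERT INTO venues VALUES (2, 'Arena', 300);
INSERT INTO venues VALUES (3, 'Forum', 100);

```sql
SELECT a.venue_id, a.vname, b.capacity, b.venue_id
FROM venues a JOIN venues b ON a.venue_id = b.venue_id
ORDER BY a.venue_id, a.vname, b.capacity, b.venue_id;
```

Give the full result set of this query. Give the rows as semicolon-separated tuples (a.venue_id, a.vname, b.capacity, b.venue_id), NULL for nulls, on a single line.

(2, Arena, 300, 2); (3, Arena, 50, 3); (3, Arena, 80, 3); (3, Arena, 100, 3); (3, Arena, 120, 3); (3, Forum, 50, 3); (3, Forum, 80, 3); (3, Forum, 100, 3); (3, Forum, 120, 3); (3, HallB, 50, 3); (3, HallB, 80, 3); (3, HallB, 100, 3); (3, HallB, 120, 3); (3, Theater, 50, 3); (3, Theater, 80, 3); (3, Theater, 100, 3); (3, Theater, 120, 3); (7, Studio, 50, 7)

INNER JOIN keeps only pairs where the ON condition holds.
Matching on a.venue_id = b.venue_id.
Matched pairs: 18.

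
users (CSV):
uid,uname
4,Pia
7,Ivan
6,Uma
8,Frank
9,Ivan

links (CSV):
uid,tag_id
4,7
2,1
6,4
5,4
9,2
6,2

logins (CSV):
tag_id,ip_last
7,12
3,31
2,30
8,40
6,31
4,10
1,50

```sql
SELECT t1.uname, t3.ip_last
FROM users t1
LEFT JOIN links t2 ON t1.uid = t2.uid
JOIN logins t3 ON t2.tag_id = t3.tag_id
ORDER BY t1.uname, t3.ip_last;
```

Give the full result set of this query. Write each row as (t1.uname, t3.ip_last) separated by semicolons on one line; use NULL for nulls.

(Ivan, 30); (Pia, 12); (Uma, 10); (Uma, 30)

Joins associate left-to-right: users LEFT JOIN links on uid gives 6 intermediate row(s).
Then INNER JOIN `logins t3` on tag_id: keep only rows whose t2.tag_id appears in t3.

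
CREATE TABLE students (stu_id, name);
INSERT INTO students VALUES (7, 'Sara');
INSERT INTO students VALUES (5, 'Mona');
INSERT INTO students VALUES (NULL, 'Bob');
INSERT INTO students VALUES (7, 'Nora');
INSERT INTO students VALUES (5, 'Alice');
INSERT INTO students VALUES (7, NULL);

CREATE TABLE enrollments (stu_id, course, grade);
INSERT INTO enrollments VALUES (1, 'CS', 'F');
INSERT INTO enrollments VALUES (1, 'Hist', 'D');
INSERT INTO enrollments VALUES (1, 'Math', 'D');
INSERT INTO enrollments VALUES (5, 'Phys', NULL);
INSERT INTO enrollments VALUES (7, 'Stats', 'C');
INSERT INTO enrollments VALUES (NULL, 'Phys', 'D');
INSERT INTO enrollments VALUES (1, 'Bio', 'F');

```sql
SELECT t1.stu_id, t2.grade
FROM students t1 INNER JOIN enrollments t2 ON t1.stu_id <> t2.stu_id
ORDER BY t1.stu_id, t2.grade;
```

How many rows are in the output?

25

INNER JOIN keeps only pairs where the ON condition holds.
Matching on t1.stu_id <> t2.stu_id. A NULL in a compared column never satisfies the condition.
Matched pairs: 25.
Total: 25 rows.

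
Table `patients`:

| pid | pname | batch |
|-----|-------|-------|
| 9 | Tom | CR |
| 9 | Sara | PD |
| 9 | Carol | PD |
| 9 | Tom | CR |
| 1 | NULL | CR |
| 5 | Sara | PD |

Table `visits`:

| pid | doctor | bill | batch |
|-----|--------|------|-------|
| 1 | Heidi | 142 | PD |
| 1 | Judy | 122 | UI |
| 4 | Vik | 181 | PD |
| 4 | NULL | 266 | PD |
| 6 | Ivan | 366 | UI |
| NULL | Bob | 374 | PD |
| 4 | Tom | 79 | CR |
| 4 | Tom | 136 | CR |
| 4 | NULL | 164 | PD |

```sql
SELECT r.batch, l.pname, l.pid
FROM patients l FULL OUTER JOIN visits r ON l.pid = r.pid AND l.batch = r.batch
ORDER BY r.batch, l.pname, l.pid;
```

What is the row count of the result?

15

FULL OUTER JOIN keeps every row from both sides; unmatched rows get NULL for the other side's columns.
Matching on l.pid = r.pid AND l.batch = r.batch. A NULL in a compared column never satisfies the condition.
- pid=9, batch=CR: no r row matches, row kept with r columns NULL.
- pid=9, batch=PD: no r row matches, row kept with r columns NULL.
- pid=9, batch=PD: no r row matches, row kept with r columns NULL.
- pid=9, batch=CR: no r row matches, row kept with r columns NULL.
- pid=1, batch=CR: no r row matches, row kept with r columns NULL.
- pid=5, batch=PD: no r row matches, row kept with r columns NULL.
- plus 9 unmatched r row(s), each kept with NULL l columns.
Total: 0 matched + 15 padded = 15 rows.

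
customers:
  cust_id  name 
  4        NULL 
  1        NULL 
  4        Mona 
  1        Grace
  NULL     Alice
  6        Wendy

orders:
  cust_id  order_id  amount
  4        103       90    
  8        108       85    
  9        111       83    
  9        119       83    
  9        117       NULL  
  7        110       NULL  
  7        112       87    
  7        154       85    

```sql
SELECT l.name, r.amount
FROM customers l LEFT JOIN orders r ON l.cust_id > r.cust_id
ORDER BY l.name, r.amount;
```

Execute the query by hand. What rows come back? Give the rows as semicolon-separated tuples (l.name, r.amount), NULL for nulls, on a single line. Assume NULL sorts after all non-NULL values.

(Alice, NULL); (Grace, NULL); (Mona, NULL); (Wendy, 90); (NULL, NULL); (NULL, NULL)

LEFT JOIN keeps every row from `customers`; unmatched rows get NULL for `orders`'s columns.
Matching on l.cust_id > r.cust_id. A NULL in a compared column never satisfies the condition.
Matched pairs: 1; unmatched l rows kept: 5.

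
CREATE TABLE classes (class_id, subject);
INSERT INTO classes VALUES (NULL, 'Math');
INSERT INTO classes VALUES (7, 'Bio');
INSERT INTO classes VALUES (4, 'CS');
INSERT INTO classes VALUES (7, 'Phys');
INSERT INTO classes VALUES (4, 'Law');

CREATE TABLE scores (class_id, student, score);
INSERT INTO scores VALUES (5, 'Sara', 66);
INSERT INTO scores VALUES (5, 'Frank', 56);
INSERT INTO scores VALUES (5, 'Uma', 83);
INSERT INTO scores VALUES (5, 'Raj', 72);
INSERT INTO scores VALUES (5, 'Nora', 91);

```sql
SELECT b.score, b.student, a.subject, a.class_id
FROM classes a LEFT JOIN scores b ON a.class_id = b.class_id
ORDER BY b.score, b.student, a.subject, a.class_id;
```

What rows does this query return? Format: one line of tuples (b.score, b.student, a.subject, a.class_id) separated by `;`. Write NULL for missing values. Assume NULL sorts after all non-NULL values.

(NULL, NULL, Bio, 7); (NULL, NULL, CS, 4); (NULL, NULL, Law, 4); (NULL, NULL, Math, NULL); (NULL, NULL, Phys, 7)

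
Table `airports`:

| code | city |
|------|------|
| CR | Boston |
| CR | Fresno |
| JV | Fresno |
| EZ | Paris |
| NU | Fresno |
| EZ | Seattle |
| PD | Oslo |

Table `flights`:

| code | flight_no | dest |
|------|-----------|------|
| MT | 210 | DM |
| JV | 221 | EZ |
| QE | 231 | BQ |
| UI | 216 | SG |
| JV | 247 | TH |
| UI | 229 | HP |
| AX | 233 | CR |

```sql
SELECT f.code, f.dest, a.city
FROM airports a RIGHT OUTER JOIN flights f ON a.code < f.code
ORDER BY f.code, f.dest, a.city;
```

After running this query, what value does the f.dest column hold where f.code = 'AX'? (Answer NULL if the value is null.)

CR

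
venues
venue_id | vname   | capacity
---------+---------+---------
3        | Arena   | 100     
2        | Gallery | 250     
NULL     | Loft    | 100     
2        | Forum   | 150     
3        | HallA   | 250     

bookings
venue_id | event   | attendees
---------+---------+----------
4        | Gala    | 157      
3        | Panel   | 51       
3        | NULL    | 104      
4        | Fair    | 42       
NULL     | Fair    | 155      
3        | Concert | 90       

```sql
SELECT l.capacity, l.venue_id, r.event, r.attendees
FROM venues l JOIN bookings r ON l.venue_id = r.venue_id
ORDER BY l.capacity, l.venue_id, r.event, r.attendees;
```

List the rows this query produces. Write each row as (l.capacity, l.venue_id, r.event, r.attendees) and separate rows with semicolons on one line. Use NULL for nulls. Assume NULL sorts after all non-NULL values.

(100, 3, Concert, 90); (100, 3, Panel, 51); (100, 3, NULL, 104); (250, 3, Concert, 90); (250, 3, Panel, 51); (250, 3, NULL, 104)

INNER JOIN keeps only pairs where the ON condition holds.
Matching on l.venue_id = r.venue_id. A NULL in a compared column never satisfies the condition.
- venue_id=3: 3 matching r row(s), so 3 row(s) emitted.
- venue_id=2: no matching r row, dropped.
- venue_id=NULL: no matching r row, dropped.
- venue_id=2: no matching r row, dropped.
- venue_id=3: 3 matching r row(s), so 3 row(s) emitted.
After projecting and ordering:
l.capacity | l.venue_id | r.event | r.attendees
100 | 3 | Concert | 90
100 | 3 | Panel | 51
100 | 3 | NULL | 104
250 | 3 | Concert | 90
250 | 3 | Panel | 51
250 | 3 | NULL | 104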